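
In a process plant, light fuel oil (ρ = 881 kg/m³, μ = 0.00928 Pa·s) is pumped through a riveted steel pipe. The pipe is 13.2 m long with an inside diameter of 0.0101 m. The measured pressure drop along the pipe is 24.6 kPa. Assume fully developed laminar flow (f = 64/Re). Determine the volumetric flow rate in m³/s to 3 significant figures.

For laminar flow, f = 64/Re with Re = ρVD/μ, so Darcy-Weisbach reduces to ΔP = 32μLV/D². Solving for V: V = ΔP·D²/(32μL) = 2.46e+04·(0.0101)²/(32·0.00928·13.2) = 0.6402 m/s.
Check: Re = ρVD/μ = 881·0.6402·0.0101/0.00928 = 613.8 < 2300, so the laminar assumption holds.
Q = V·A = 0.6402·(π/4·0.0101²) = 5.129e-05 m³/s = 5.13×10^-5 m³/s.

Q ≈ 5.13×10^-5 m³/s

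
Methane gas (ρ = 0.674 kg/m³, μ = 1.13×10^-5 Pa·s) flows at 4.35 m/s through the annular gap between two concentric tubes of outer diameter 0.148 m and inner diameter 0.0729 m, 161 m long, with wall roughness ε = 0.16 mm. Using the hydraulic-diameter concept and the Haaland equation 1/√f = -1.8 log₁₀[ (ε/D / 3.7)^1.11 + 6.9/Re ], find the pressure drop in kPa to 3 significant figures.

Hydraulic diameter D_h = 4A/P = D_o - D_i = 0.148 - 0.0729 = 0.0751 m.
Re = ρVD_h/μ = 0.674·4.35·0.0751/1.13e-05 = 1.949e+04.
ε/D_h = 0.00016/0.0751 = 0.00213; Haaland gives 1/√f = -1.8 log₁₀[0.000253+0.000354] = 5.79, so f = 0.02983.
ΔP = f(L/D_h)(ρV²/2) = 0.02983·161/0.0751·6.377 = 407.9 Pa.
ΔP = 0.408 kPa.

ΔP ≈ 0.408 kPa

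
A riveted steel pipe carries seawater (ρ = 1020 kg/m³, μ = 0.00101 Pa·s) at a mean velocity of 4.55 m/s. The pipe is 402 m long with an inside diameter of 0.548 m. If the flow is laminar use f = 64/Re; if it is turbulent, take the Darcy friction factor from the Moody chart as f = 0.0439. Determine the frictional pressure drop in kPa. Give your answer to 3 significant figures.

Reynolds number Re = ρVD/μ = 1020 · 4.55 · 0.548 / 0.00101 = 2.518e+06.
Re > 4000 → turbulent; use the Moody-chart value f = 0.0439.
Darcy-Weisbach: ΔP = f(L/D)(ρV²/2) = 0.0439·(402/0.548)·(1020·4.55²/2) = 0.0439·733.6·1.056e+04 = 3.4e+05 Pa.
ΔP = 3.4e+05 Pa = 340 kPa.

ΔP ≈ 340 kPa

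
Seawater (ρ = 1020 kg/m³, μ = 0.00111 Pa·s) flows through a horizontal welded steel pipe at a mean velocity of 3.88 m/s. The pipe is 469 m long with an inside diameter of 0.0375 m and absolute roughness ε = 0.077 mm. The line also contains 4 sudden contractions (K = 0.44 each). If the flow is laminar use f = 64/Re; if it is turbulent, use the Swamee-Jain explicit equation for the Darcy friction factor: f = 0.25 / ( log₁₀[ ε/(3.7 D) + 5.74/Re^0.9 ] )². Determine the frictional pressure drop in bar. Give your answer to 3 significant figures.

ΔP ≈ 24.2 bar

Reynolds number Re = ρVD/μ = 1020 · 3.88 · 0.0375 / 0.00111 = 1.337e+05.
Re > 4000 → turbulent. Relative roughness ε/D = 7.7e-05/0.0375 = 0.00205. Swamee-Jain: f = 0.25/(log₁₀[0.00205/3.7 + 5.74/1.337e+05^0.9])² = 0.25/(log₁₀[0.000555 + 0.00014])² = 0.25/(-3.158)² = 0.02506.
Total minor-loss coefficient ΣK = 4·0.44 = 1.76.
ΔP = [f·L/D + ΣK]·(ρV²/2) = [0.02506·469/0.0375 + 1.76]·(1020·3.88²/2) = [313.5 + 1.76]·7678 = 2.42e+06 Pa.
ΔP = 2.42e+06 Pa = 24.2 bar.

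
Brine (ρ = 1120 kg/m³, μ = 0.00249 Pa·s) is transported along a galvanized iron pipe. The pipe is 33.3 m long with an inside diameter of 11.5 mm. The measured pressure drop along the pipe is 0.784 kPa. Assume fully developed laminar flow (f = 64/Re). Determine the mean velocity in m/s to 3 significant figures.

V ≈ 0.0391 m/s

For laminar flow, f = 64/Re with Re = ρVD/μ, so Darcy-Weisbach reduces to ΔP = 32μLV/D². Solving for V: V = ΔP·D²/(32μL) = 784·(0.0115)²/(32·0.00249·33.3) = 0.03908 m/s.
Check: Re = ρVD/μ = 1120·0.03908·0.0115/0.00249 = 202.1 < 2300, so the laminar assumption holds.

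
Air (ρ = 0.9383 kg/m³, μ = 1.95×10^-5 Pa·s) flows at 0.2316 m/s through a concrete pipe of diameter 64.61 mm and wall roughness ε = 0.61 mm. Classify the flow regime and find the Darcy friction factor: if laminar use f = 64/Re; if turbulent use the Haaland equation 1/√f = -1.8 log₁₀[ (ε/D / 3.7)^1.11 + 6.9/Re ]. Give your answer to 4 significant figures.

f ≈ 0.08889

Re = ρVD/μ = 0.9383·0.2316·0.06461/1.95e-05 = 720.
Re < 2300 → laminar, so f = 64/Re = 0.08889 (roughness is irrelevant in laminar flow).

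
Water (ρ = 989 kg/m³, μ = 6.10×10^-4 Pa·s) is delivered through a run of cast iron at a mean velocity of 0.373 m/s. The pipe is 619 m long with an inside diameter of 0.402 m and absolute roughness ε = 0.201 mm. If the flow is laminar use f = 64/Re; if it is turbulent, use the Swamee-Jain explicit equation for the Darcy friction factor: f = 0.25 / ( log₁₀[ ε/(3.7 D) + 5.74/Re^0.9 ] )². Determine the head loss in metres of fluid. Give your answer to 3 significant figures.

h_f ≈ 0.203 m

Reynolds number Re = ρVD/μ = 989 · 0.373 · 0.402 / 0.00061 = 2.431e+05.
Re > 4000 → turbulent. Relative roughness ε/D = 0.000201/0.402 = 0.0005. Swamee-Jain: f = 0.25/(log₁₀[0.0005/3.7 + 5.74/2.431e+05^0.9])² = 0.25/(log₁₀[0.000135 + 8.16e-05])² = 0.25/(-3.664)² = 0.01862.
Darcy-Weisbach: ΔP = f(L/D)(ρV²/2) = 0.01862·(619/0.402)·(989·0.373²/2) = 0.01862·1540·68.8 = 1973 Pa.
Head loss h_f = ΔP/(ρg) = 1973/(989·9.81) = 0.203 m.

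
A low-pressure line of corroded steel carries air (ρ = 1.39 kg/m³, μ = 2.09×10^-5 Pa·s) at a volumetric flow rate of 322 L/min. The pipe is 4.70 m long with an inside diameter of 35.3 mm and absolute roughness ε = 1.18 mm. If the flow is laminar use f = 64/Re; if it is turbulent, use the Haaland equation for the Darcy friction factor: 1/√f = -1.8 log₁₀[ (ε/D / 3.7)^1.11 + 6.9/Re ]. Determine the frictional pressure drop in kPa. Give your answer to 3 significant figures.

Q = 322 L/min = 322/60000 = 0.005367 m³/s.
Cross-sectional area A = πD²/4 = π(0.0353)²/4 = 0.0009787 m²; mean velocity V = Q/A = 0.005367/0.0009787 = 5.484 m/s.
Reynolds number Re = ρVD/μ = 1.39 · 5.484 · 0.0353 / 2.09e-05 = 1.287e+04.
Re > 4000 → turbulent. Relative roughness ε/D = 0.00118/0.0353 = 0.0334. Haaland: 1/√f = -1.8 log₁₀[(0.0334/3.7)^1.11 + 6.9/1.287e+04] = -1.8 log₁₀[0.00538 + 0.000536] = 4.01, so f = 0.06219.
Darcy-Weisbach: ΔP = f(L/D)(ρV²/2) = 0.06219·(4.7/0.0353)·(1.39·5.484²/2) = 0.06219·133.1·20.9 = 173 Pa.
ΔP = 173 Pa = 0.173 kPa.

ΔP ≈ 0.173 kPa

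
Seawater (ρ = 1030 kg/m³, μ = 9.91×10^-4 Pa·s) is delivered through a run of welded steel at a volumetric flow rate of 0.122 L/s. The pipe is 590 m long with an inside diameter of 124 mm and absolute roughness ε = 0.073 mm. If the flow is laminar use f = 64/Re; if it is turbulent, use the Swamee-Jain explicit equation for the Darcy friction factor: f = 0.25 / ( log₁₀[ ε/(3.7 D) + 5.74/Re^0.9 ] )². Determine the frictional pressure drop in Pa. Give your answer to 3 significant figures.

Q = 0.122 L/s = 0.122/1000 = 0.000122 m³/s.
Cross-sectional area A = πD²/4 = π(0.124)²/4 = 0.01208 m²; mean velocity V = Q/A = 0.000122/0.01208 = 0.0101 m/s.
Reynolds number Re = ρVD/μ = 1030 · 0.0101 · 0.124 / 0.000991 = 1302.
Re < 2300 → laminar flow, so f = 64/Re = 64/1302 = 0.04916 (the turbulent correlation is not needed).
Darcy-Weisbach: ΔP = f(L/D)(ρV²/2) = 0.04916·(590/0.124)·(1030·0.0101²/2) = 0.04916·4758·0.05256 = 12.29 Pa.

ΔP ≈ 12.3 Pa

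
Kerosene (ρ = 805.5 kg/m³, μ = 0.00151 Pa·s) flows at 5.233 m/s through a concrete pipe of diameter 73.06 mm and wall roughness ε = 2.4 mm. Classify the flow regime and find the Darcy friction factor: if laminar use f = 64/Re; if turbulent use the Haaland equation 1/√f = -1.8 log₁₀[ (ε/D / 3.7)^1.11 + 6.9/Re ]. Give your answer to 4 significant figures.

Re = ρVD/μ = 805.5·5.233·0.07306/0.00151 = 2.039e+05.
Re > 4000 → turbulent. ε/D = 0.0024/0.07306 = 0.0328; Haaland: 1/√f = -1.8 log₁₀[0.00528 + 3.38e-05] = 4.094, so f = 0.05966.

f ≈ 0.05966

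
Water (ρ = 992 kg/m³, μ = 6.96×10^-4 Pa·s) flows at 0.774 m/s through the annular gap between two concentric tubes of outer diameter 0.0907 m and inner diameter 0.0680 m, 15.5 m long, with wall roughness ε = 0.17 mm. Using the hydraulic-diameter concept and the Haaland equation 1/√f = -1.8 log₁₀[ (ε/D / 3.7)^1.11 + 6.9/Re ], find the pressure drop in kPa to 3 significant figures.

Hydraulic diameter D_h = 4A/P = D_o - D_i = 0.0907 - 0.068 = 0.0227 m.
Re = ρVD_h/μ = 992·0.774·0.0227/0.000696 = 2.504e+04.
ε/D_h = 0.00017/0.0227 = 0.00749; Haaland gives 1/√f = -1.8 log₁₀[0.00102+0.000276] = 5.196, so f = 0.03704.
ΔP = f(L/D_h)(ρV²/2) = 0.03704·15.5/0.0227·297.1 = 7516 Pa.
ΔP = 7.52 kPa.

ΔP ≈ 7.52 kPa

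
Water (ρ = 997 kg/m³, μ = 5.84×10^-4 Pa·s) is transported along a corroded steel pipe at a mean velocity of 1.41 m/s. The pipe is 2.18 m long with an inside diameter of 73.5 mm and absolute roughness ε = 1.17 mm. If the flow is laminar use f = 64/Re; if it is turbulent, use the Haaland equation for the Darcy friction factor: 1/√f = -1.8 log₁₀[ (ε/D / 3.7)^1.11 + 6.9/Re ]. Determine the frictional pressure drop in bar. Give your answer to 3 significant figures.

ΔP ≈ 0.0132 bar

Reynolds number Re = ρVD/μ = 997 · 1.41 · 0.0735 / 0.000584 = 1.769e+05.
Re > 4000 → turbulent. Relative roughness ε/D = 0.00117/0.0735 = 0.0159. Haaland: 1/√f = -1.8 log₁₀[(0.0159/3.7)^1.11 + 6.9/1.769e+05] = -1.8 log₁₀[0.00236 + 3.9e-05] = 4.715, so f = 0.04498.
Darcy-Weisbach: ΔP = f(L/D)(ρV²/2) = 0.04498·(2.18/0.0735)·(997·1.41²/2) = 0.04498·29.66·991.1 = 1322 Pa.
ΔP = 1322 Pa = 0.0132 bar.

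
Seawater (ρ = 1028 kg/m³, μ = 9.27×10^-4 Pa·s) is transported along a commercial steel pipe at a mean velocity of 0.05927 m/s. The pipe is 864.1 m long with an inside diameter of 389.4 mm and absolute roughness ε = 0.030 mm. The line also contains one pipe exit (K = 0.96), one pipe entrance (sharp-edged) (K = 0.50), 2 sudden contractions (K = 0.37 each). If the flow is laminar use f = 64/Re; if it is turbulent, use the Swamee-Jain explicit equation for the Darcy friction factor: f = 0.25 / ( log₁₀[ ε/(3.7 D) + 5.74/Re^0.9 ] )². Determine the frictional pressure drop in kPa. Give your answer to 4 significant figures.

ΔP ≈ 0.1022 kPa

Reynolds number Re = ρVD/μ = 1028 · 0.05927 · 0.3894 / 0.000927 = 2.559e+04.
Re > 4000 → turbulent. Relative roughness ε/D = 3e-05/0.3894 = 7.7e-05. Swamee-Jain: f = 0.25/(log₁₀[7.7e-05/3.7 + 5.74/2.559e+04^0.9])² = 0.25/(log₁₀[2.08e-05 + 0.000619])² = 0.25/(-3.194)² = 0.02451.
Total minor-loss coefficient ΣK = 1·0.96 + 1·0.5 + 2·0.37 = 2.2.
ΔP = [f·L/D + ΣK]·(ρV²/2) = [0.02451·864.1/0.3894 + 2.2]·(1028·0.05927²/2) = [54.38 + 2.2]·1.806 = 102.2 Pa.
ΔP = 102.2 Pa = 0.1022 kPa.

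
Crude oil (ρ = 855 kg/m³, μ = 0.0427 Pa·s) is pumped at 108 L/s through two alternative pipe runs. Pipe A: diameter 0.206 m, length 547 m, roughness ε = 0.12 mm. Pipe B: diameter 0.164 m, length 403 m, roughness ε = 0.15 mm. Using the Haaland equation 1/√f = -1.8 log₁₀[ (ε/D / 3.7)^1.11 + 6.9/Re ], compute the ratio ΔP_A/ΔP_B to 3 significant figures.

Pipe A: V = Q/A = 0.108/0.03333 = 3.24 m/s; Re = 1.337e+04; ε/D = 0.000583; Haaland → f = 0.02941; ΔP_A = f(L/D)(ρV²/2) = 3.506e+05 Pa.
Pipe B: V = Q/A = 0.108/0.02112 = 5.113 m/s; Re = 1.679e+04; ε/D = 0.000915; Haaland → f = 0.02847; ΔP_B = f(L/D)(ρV²/2) = 7.819e+05 Pa.
ΔP_A/ΔP_B = 3.506e+05/7.819e+05 = 0.448.

ΔP_A/ΔP_B ≈ 0.448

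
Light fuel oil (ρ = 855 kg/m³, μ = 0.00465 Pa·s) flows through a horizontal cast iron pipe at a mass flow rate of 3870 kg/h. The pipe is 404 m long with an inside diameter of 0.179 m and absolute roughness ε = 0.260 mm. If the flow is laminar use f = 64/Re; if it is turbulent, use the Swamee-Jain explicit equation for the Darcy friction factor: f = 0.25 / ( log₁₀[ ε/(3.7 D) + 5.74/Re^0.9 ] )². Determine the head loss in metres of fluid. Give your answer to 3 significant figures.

h_f ≈ 0.0112 m

ṁ = 3870 kg/h = 3870/3600 = 1.075 kg/s.
A = πD²/4 = π(0.179)²/4 = 0.02516 m²; mean velocity V = ṁ/(ρA) = 1.075/(855 · 0.02516) = 0.04996 m/s.
Reynolds number Re = ρVD/μ = 855 · 0.04996 · 0.179 / 0.00465 = 1644.
Re < 2300 → laminar flow, so f = 64/Re = 64/1644 = 0.03892 (the turbulent correlation is not needed).
Darcy-Weisbach: ΔP = f(L/D)(ρV²/2) = 0.03892·(404/0.179)·(855·0.04996²/2) = 0.03892·2257·1.067 = 93.74 Pa.
Head loss h_f = ΔP/(ρg) = 93.74/(855·9.81) = 0.0112 m.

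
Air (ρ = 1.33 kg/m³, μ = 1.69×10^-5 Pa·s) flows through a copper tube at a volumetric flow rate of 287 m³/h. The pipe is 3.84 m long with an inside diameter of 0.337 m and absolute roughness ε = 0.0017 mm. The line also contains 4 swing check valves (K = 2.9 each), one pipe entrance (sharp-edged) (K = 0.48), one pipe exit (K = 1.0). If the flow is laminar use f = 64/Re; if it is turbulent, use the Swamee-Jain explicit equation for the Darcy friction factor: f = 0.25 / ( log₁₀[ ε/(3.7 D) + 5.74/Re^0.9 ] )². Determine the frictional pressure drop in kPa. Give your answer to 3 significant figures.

ΔP ≈ 0.00710 kPa

Q = 287 m³/h = 287/3600 = 0.07972 m³/s.
Cross-sectional area A = πD²/4 = π(0.337)²/4 = 0.0892 m²; mean velocity V = Q/A = 0.07972/0.0892 = 0.8938 m/s.
Reynolds number Re = ρVD/μ = 1.33 · 0.8938 · 0.337 / 1.69e-05 = 2.37e+04.
Re > 4000 → turbulent. Relative roughness ε/D = 1.7e-06/0.337 = 5.04e-06. Swamee-Jain: f = 0.25/(log₁₀[5.04e-06/3.7 + 5.74/2.37e+04^0.9])² = 0.25/(log₁₀[1.36e-06 + 0.000663])² = 0.25/(-3.178)² = 0.02476.
Total minor-loss coefficient ΣK = 4·2.9 + 1·0.48 + 1·1 = 13.1.
ΔP = [f·L/D + ΣK]·(ρV²/2) = [0.02476·3.84/0.337 + 13.1]·(1.33·0.8938²/2) = [0.2821 + 13.1]·0.5312 = 7.098 Pa.
ΔP = 7.098 Pa = 0.00710 kPa.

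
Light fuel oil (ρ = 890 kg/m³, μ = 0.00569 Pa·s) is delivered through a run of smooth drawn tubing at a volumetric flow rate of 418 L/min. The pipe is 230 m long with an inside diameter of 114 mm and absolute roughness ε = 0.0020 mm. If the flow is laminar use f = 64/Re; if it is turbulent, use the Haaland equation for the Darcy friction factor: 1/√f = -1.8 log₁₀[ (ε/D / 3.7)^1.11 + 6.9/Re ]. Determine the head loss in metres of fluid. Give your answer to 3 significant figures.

Q = 418 L/min = 418/60000 = 0.006967 m³/s.
Cross-sectional area A = πD²/4 = π(0.114)²/4 = 0.01021 m²; mean velocity V = Q/A = 0.006967/0.01021 = 0.6825 m/s.
Reynolds number Re = ρVD/μ = 890 · 0.6825 · 0.114 / 0.00569 = 1.217e+04.
Re > 4000 → turbulent. Relative roughness ε/D = 2e-06/0.114 = 1.75e-05. Haaland: 1/√f = -1.8 log₁₀[(1.75e-05/3.7)^1.11 + 6.9/1.217e+04] = -1.8 log₁₀[1.23e-06 + 0.000567] = 5.842, so f = 0.0293.
Darcy-Weisbach: ΔP = f(L/D)(ρV²/2) = 0.0293·(230/0.114)·(890·0.6825²/2) = 0.0293·2018·207.3 = 1.226e+04 Pa.
Head loss h_f = ΔP/(ρg) = 1.226e+04/(890·9.81) = 1.40 m.

h_f ≈ 1.40 m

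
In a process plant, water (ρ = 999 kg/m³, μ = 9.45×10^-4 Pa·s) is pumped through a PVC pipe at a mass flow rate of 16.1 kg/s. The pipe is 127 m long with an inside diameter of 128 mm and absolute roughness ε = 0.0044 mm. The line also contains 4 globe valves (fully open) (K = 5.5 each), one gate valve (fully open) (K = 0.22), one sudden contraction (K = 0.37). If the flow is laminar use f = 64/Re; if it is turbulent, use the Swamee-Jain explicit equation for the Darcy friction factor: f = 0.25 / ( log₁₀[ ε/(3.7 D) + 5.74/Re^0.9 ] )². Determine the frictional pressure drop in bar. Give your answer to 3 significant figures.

ΔP ≈ 0.304 bar

A = πD²/4 = π(0.128)²/4 = 0.01287 m²; mean velocity V = ṁ/(ρA) = 16.1/(999 · 0.01287) = 1.252 m/s.
Reynolds number Re = ρVD/μ = 999 · 1.252 · 0.128 / 0.000945 = 1.695e+05.
Re > 4000 → turbulent. Relative roughness ε/D = 4.4e-06/0.128 = 3.44e-05. Swamee-Jain: f = 0.25/(log₁₀[3.44e-05/3.7 + 5.74/1.695e+05^0.9])² = 0.25/(log₁₀[9.29e-06 + 0.000113])² = 0.25/(-3.913)² = 0.01633.
Total minor-loss coefficient ΣK = 4·5.5 + 1·0.22 + 1·0.37 = 22.6.
ΔP = [f·L/D + ΣK]·(ρV²/2) = [0.01633·127/0.128 + 22.6]·(999·1.252²/2) = [16.2 + 22.6]·783.5 = 3.039e+04 Pa.
ΔP = 3.039e+04 Pa = 0.304 bar.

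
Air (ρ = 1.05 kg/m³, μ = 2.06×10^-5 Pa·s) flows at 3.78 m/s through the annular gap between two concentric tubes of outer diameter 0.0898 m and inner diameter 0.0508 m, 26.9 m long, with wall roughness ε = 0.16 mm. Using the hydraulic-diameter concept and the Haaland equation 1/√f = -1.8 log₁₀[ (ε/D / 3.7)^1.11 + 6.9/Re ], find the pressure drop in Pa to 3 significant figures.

Hydraulic diameter D_h = 4A/P = D_o - D_i = 0.0898 - 0.0508 = 0.039 m.
Re = ρVD_h/μ = 1.05·3.78·0.039/2.06e-05 = 7514.
ε/D_h = 0.00016/0.039 = 0.0041; Haaland gives 1/√f = -1.8 log₁₀[0.000525+0.000918] = 5.113, so f = 0.03825.
ΔP = f(L/D_h)(ρV²/2) = 0.03825·26.9/0.039·7.501 = 197.9 Pa.

ΔP ≈ 198 Pa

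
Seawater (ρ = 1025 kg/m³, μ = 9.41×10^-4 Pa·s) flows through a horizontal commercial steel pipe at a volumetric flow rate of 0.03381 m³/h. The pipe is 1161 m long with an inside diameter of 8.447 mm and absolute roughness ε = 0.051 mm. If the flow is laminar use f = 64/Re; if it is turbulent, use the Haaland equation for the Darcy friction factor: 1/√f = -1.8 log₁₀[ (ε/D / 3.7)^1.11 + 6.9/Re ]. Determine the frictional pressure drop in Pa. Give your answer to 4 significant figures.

ΔP ≈ 82110 Pa

Q = 0.03381 m³/h = 0.03381/3600 = 9.392e-06 m³/s.
Cross-sectional area A = πD²/4 = π(0.008447)²/4 = 5.604e-05 m²; mean velocity V = Q/A = 9.392e-06/5.604e-05 = 0.1676 m/s.
Reynolds number Re = ρVD/μ = 1025 · 0.1676 · 0.008447 / 0.000941 = 1542.
Re < 2300 → laminar flow, so f = 64/Re = 64/1542 = 0.0415 (the turbulent correlation is not needed).
Darcy-Weisbach: ΔP = f(L/D)(ρV²/2) = 0.0415·(1161/0.008447)·(1025·0.1676²/2) = 0.0415·1.374e+05·14.39 = 8.211e+04 Pa.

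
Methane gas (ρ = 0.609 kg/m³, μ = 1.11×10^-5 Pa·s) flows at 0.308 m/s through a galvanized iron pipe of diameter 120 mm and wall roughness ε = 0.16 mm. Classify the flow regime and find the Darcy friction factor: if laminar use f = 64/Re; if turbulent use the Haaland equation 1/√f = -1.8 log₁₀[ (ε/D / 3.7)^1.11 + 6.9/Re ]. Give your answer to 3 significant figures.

f ≈ 0.0316

Re = ρVD/μ = 0.609·0.308·0.12/1.11e-05 = 2028.
Re < 2300 → laminar, so f = 64/Re = 0.03156 (roughness is irrelevant in laminar flow).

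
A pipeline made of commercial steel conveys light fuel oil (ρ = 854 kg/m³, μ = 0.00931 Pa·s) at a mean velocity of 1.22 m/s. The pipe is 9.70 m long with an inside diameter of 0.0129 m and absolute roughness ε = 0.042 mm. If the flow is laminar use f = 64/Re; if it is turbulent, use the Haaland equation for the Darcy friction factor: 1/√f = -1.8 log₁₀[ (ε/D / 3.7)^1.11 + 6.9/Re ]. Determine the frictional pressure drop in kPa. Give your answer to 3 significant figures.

ΔP ≈ 21.2 kPa

Reynolds number Re = ρVD/μ = 854 · 1.22 · 0.0129 / 0.00931 = 1444.
Re < 2300 → laminar flow, so f = 64/Re = 64/1444 = 0.04433 (the turbulent correlation is not needed).
Darcy-Weisbach: ΔP = f(L/D)(ρV²/2) = 0.04433·(9.7/0.0129)·(854·1.22²/2) = 0.04433·751.9·635.5 = 2.119e+04 Pa.
ΔP = 2.119e+04 Pa = 21.2 kPa.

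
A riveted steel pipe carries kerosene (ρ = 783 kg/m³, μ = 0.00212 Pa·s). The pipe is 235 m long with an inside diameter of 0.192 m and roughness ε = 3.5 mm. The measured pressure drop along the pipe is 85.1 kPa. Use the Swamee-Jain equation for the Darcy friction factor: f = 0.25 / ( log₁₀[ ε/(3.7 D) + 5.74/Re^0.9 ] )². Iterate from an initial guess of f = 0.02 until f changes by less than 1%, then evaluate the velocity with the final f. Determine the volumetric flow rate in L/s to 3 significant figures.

Rearranging Darcy-Weisbach: V = √(2·ΔP·D/(f·L·ρ)). With ε/D = 0.0035/0.192 = 0.0182, iterate starting from f = 0.02:
  f = 0.02 → V = √(2·8.51e+04·0.192/(0.02·235·783)) = 2.98 m/s; Re = ρVD/μ = 2.113e+05; f → 0.04729
  f = 0.04729 → V = 1.938 m/s; Re = 1.374e+05; f → 0.04744
Converged (Δf/f < 1%). With the final f = 0.04744: V = √(2·8.51e+04·0.192/(0.04744·235·783)) = 1.935 m/s.
Q = V·A = 1.935·(π/4·0.192²) = 0.05602 m³/s = 56.0 L/s.

Q ≈ 56.0 L/s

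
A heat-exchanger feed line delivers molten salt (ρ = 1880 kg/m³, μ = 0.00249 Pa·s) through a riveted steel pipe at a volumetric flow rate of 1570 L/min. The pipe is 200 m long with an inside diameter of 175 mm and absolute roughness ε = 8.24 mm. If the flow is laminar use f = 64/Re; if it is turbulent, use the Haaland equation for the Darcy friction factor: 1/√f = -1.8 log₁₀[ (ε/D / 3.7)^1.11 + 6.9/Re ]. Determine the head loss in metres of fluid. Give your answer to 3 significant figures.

h_f ≈ 4.82 m

Q = 1570 L/min = 1570/60000 = 0.02617 m³/s.
Cross-sectional area A = πD²/4 = π(0.175)²/4 = 0.02405 m²; mean velocity V = Q/A = 0.02617/0.02405 = 1.088 m/s.
Reynolds number Re = ρVD/μ = 1880 · 1.088 · 0.175 / 0.00249 = 1.437e+05.
Re > 4000 → turbulent. Relative roughness ε/D = 0.00824/0.175 = 0.0471. Haaland: 1/√f = -1.8 log₁₀[(0.0471/3.7)^1.11 + 6.9/1.437e+05] = -1.8 log₁₀[0.00787 + 4.8e-05] = 3.782, so f = 0.06991.
Darcy-Weisbach: ΔP = f(L/D)(ρV²/2) = 0.06991·(200/0.175)·(1880·1.088²/2) = 0.06991·1143·1112 = 8.888e+04 Pa.
Head loss h_f = ΔP/(ρg) = 8.888e+04/(1880·9.81) = 4.82 m.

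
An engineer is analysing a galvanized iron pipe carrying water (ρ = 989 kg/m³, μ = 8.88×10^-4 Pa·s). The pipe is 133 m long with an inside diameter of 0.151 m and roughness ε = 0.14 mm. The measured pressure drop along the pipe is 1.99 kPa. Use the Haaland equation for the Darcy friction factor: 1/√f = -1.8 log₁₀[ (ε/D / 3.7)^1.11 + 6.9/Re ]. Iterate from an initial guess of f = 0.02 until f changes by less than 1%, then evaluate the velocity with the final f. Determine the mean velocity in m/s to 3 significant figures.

V ≈ 0.452 m/s

Rearranging Darcy-Weisbach: V = √(2·ΔP·D/(f·L·ρ)). With ε/D = 0.00014/0.151 = 0.000927, iterate starting from f = 0.02:
  f = 0.02 → V = √(2·1990·0.151/(0.02·133·989)) = 0.478 m/s; Re = ρVD/μ = 8.038e+04; f → 0.02219
  f = 0.02219 → V = 0.4537 m/s; Re = 7.631e+04; f → 0.02232
Converged (Δf/f < 1%). With the final f = 0.02232: V = √(2·1990·0.151/(0.02232·133·989)) = 0.4525 m/s.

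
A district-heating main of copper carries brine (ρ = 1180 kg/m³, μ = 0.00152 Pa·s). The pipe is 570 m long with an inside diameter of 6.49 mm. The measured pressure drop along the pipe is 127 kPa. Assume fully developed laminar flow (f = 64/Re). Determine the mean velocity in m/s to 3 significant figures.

V ≈ 0.193 m/s

For laminar flow, f = 64/Re with Re = ρVD/μ, so Darcy-Weisbach reduces to ΔP = 32μLV/D². Solving for V: V = ΔP·D²/(32μL) = 1.27e+05·(0.00649)²/(32·0.00152·570) = 0.1929 m/s.
Check: Re = ρVD/μ = 1180·0.1929·0.00649/0.00152 = 972.1 < 2300, so the laminar assumption holds.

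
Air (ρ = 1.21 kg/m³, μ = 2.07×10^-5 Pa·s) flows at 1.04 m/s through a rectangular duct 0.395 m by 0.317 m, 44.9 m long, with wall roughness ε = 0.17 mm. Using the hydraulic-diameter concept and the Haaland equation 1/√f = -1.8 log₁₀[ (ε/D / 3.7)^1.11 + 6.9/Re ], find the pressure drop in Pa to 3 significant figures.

Hydraulic diameter D_h = 4A/P = 4·(0.395·0.317)/(2·(0.395+0.317)) = 0.5009/1.424 = 0.3517 m.
Re = ρVD_h/μ = 1.21·1.04·0.3517/2.07e-05 = 2.138e+04.
ε/D_h = 0.00017/0.3517 = 0.000483; Haaland gives 1/√f = -1.8 log₁₀[4.88e-05+0.000323] = 6.174, so f = 0.02623.
ΔP = f(L/D_h)(ρV²/2) = 0.02623·44.9/0.3517·0.6544 = 2.191 Pa.

ΔP ≈ 2.19 Pa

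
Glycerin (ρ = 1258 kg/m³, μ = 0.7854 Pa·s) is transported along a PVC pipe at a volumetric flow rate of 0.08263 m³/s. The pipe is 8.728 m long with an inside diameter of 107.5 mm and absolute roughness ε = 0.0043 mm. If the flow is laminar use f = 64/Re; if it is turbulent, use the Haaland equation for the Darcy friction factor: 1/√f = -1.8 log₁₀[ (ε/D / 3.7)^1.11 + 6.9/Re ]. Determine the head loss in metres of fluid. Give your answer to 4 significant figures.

Cross-sectional area A = πD²/4 = π(0.1075)²/4 = 0.009076 m²; mean velocity V = Q/A = 0.08263/0.009076 = 9.104 m/s.
Reynolds number Re = ρVD/μ = 1258 · 9.104 · 0.1075 / 0.785 = 1568.
Re < 2300 → laminar flow, so f = 64/Re = 64/1568 = 0.04083 (the turbulent correlation is not needed).
Darcy-Weisbach: ΔP = f(L/D)(ρV²/2) = 0.04083·(8.728/0.1075)·(1258·9.104²/2) = 0.04083·81.19·5.213e+04 = 1.728e+05 Pa.
Head loss h_f = ΔP/(ρg) = 1.728e+05/(1258·9.81) = 14.00 m.

h_f ≈ 14.00 m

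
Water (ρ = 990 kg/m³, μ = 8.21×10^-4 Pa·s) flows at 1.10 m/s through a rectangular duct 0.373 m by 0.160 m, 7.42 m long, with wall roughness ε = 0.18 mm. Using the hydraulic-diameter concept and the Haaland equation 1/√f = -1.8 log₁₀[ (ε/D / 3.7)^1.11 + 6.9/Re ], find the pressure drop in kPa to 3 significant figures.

ΔP ≈ 0.390 kPa

Hydraulic diameter D_h = 4A/P = 4·(0.373·0.16)/(2·(0.373+0.16)) = 0.2387/1.066 = 0.2239 m.
Re = ρVD_h/μ = 990·1.1·0.2239/0.000821 = 2.97e+05.
ε/D_h = 0.00018/0.2239 = 0.000804; Haaland gives 1/√f = -1.8 log₁₀[8.59e-05+2.32e-05] = 7.132, so f = 0.01966.
ΔP = f(L/D_h)(ρV²/2) = 0.01966·7.42/0.2239·599 = 390.2 Pa.
ΔP = 0.390 kPa.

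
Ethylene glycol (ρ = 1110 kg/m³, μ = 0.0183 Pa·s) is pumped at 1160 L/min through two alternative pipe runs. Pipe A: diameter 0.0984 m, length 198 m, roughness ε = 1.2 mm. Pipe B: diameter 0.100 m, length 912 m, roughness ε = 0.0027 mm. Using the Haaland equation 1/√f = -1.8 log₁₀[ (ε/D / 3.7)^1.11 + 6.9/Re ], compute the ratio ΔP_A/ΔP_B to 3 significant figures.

Pipe A: V = Q/A = 0.01933/0.007605 = 2.542 m/s; Re = 1.517e+04; ε/D = 0.0122; Haaland → f = 0.04378; ΔP_A = f(L/D)(ρV²/2) = 3.16e+05 Pa.
Pipe B: V = Q/A = 0.01933/0.007854 = 2.462 m/s; Re = 1.493e+04; ε/D = 2.7e-05; Haaland → f = 0.02778; ΔP_B = f(L/D)(ρV²/2) = 8.519e+05 Pa.
ΔP_A/ΔP_B = 3.16e+05/8.519e+05 = 0.371.

ΔP_A/ΔP_B ≈ 0.371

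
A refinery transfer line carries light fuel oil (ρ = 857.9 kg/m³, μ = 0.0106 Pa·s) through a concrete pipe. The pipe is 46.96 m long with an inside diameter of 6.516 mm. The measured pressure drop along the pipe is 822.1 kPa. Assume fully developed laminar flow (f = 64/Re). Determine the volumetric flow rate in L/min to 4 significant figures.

For laminar flow, f = 64/Re with Re = ρVD/μ, so Darcy-Weisbach reduces to ΔP = 32μLV/D². Solving for V: V = ΔP·D²/(32μL) = 8.221e+05·(0.006516)²/(32·0.0106·46.96) = 2.191 m/s.
Check: Re = ρVD/μ = 857.9·2.191·0.006516/0.0106 = 1156 < 2300, so the laminar assumption holds.
Q = V·A = 2.191·(π/4·0.006516²) = 7.307e-05 m³/s = 4.384 L/min.

Q ≈ 4.384 L/min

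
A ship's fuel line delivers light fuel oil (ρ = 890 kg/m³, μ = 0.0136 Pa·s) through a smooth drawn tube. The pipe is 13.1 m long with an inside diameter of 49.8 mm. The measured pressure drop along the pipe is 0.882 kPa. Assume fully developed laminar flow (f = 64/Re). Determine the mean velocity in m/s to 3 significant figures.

V ≈ 0.384 m/s

For laminar flow, f = 64/Re with Re = ρVD/μ, so Darcy-Weisbach reduces to ΔP = 32μLV/D². Solving for V: V = ΔP·D²/(32μL) = 882·(0.0498)²/(32·0.0136·13.1) = 0.3837 m/s.
Check: Re = ρVD/μ = 890·0.3837·0.0498/0.0136 = 1250 < 2300, so the laminar assumption holds.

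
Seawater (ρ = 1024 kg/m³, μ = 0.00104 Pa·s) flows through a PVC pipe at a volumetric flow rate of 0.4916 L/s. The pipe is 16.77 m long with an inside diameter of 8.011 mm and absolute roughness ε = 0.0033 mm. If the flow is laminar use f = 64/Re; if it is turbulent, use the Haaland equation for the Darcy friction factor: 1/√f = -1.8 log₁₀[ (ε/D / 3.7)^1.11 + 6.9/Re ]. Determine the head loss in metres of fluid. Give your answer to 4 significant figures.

Q = 0.4916 L/s = 0.4916/1000 = 0.0004916 m³/s.
Cross-sectional area A = πD²/4 = π(0.008011)²/4 = 5.04e-05 m²; mean velocity V = Q/A = 0.0004916/5.04e-05 = 9.753 m/s.
Reynolds number Re = ρVD/μ = 1024 · 9.753 · 0.008011 / 0.00104 = 7.693e+04.
Re > 4000 → turbulent. Relative roughness ε/D = 3.3e-06/0.008011 = 0.000412. Haaland: 1/√f = -1.8 log₁₀[(0.000412/3.7)^1.11 + 6.9/7.693e+04] = -1.8 log₁₀[4.09e-05 + 8.97e-05] = 6.991, so f = 0.02046.
Darcy-Weisbach: ΔP = f(L/D)(ρV²/2) = 0.02046·(16.77/0.008011)·(1024·9.753²/2) = 0.02046·2093·4.87e+04 = 2.086e+06 Pa.
Head loss h_f = ΔP/(ρg) = 2.086e+06/(1024·9.81) = 207.6 m.

h_f ≈ 207.6 m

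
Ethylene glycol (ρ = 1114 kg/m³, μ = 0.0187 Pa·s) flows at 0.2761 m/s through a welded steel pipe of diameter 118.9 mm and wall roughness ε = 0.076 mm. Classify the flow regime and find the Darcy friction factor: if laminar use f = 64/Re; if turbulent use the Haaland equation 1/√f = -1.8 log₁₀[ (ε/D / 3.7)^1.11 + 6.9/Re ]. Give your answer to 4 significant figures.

Re = ρVD/μ = 1114·0.2761·0.1189/0.0187 = 1956.
Re < 2300 → laminar, so f = 64/Re = 0.03273 (roughness is irrelevant in laminar flow).

f ≈ 0.03273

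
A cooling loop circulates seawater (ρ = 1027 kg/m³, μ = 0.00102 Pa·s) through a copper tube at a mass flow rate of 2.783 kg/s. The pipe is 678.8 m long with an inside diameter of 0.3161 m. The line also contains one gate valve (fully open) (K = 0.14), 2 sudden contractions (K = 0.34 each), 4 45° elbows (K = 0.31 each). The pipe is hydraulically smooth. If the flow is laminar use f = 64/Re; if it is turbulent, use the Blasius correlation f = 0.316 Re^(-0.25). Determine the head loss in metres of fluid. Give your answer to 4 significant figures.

h_f ≈ 0.004153 m

A = πD²/4 = π(0.3161)²/4 = 0.07848 m²; mean velocity V = ṁ/(ρA) = 2.783/(1027 · 0.07848) = 0.03453 m/s.
Reynolds number Re = ρVD/μ = 1027 · 0.03453 · 0.3161 / 0.00102 = 1.099e+04.
Re > 4000 → turbulent. Smooth-pipe (Blasius): f = 0.316 Re^(-0.25) = 0.316/(1.099e+04)^0.25 = 0.03086.
Total minor-loss coefficient ΣK = 1·0.14 + 2·0.34 + 4·0.31 = 2.06.
ΔP = [f·L/D + ΣK]·(ρV²/2) = [0.03086·678.8/0.3161 + 2.06]·(1027·0.03453²/2) = [66.28 + 2.06]·0.6123 = 41.84 Pa.
Head loss h_f = ΔP/(ρg) = 41.84/(1027·9.81) = 0.004153 m.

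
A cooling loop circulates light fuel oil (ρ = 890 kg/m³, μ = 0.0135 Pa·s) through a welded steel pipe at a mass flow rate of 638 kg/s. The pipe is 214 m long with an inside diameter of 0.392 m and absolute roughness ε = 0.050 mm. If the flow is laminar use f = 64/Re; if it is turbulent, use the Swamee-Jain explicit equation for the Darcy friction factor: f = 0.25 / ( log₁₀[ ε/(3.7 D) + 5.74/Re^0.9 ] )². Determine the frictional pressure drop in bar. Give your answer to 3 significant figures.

A = πD²/4 = π(0.392)²/4 = 0.1207 m²; mean velocity V = ṁ/(ρA) = 638/(890 · 0.1207) = 5.94 m/s.
Reynolds number Re = ρVD/μ = 890 · 5.94 · 0.392 / 0.0135 = 1.535e+05.
Re > 4000 → turbulent. Relative roughness ε/D = 5e-05/0.392 = 0.000128. Swamee-Jain: f = 0.25/(log₁₀[0.000128/3.7 + 5.74/1.535e+05^0.9])² = 0.25/(log₁₀[3.45e-05 + 0.000123])² = 0.25/(-3.802)² = 0.0173.
Darcy-Weisbach: ΔP = f(L/D)(ρV²/2) = 0.0173·(214/0.392)·(890·5.94²/2) = 0.0173·545.9·1.57e+04 = 1.483e+05 Pa.
ΔP = 1.483e+05 Pa = 1.48 bar.

ΔP ≈ 1.48 bar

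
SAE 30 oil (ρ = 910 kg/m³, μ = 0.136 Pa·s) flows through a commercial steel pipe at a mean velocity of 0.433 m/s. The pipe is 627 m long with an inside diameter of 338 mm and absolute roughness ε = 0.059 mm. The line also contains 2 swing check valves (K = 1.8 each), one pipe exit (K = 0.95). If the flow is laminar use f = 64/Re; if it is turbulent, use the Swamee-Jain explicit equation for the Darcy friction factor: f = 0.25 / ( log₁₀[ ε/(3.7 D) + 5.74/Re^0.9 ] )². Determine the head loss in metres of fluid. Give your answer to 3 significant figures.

Reynolds number Re = ρVD/μ = 910 · 0.433 · 0.338 / 0.136 = 979.3.
Re < 2300 → laminar flow, so f = 64/Re = 64/979.3 = 0.06535 (the turbulent correlation is not needed).
Total minor-loss coefficient ΣK = 2·1.8 + 1·0.95 = 4.55.
ΔP = [f·L/D + ΣK]·(ρV²/2) = [0.06535·627/0.338 + 4.55]·(910·0.433²/2) = [121.2 + 4.55]·85.31 = 1.073e+04 Pa.
Head loss h_f = ΔP/(ρg) = 1.073e+04/(910·9.81) = 1.20 m.

h_f ≈ 1.20 m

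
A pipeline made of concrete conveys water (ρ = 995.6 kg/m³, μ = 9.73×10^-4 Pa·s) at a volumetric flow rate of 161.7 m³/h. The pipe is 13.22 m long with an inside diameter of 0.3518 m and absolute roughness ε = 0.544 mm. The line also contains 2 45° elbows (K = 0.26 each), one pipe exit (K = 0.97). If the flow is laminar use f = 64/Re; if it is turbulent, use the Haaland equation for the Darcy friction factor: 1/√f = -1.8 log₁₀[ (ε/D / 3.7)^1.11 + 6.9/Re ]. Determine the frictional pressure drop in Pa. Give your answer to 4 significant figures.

ΔP ≈ 250.4 Pa

Q = 161.7 m³/h = 161.7/3600 = 0.04492 m³/s.
Cross-sectional area A = πD²/4 = π(0.3518)²/4 = 0.0972 m²; mean velocity V = Q/A = 0.04492/0.0972 = 0.4621 m/s.
Reynolds number Re = ρVD/μ = 995.6 · 0.4621 · 0.3518 / 0.000973 = 1.663e+05.
Re > 4000 → turbulent. Relative roughness ε/D = 0.000544/0.3518 = 0.00155. Haaland: 1/√f = -1.8 log₁₀[(0.00155/3.7)^1.11 + 6.9/1.663e+05] = -1.8 log₁₀[0.000178 + 4.15e-05] = 6.587, so f = 0.02305.
Total minor-loss coefficient ΣK = 2·0.26 + 1·0.97 = 1.49.
ΔP = [f·L/D + ΣK]·(ρV²/2) = [0.02305·13.22/0.3518 + 1.49]·(995.6·0.4621²/2) = [0.8661 + 1.49]·106.3 = 250.4 Pa.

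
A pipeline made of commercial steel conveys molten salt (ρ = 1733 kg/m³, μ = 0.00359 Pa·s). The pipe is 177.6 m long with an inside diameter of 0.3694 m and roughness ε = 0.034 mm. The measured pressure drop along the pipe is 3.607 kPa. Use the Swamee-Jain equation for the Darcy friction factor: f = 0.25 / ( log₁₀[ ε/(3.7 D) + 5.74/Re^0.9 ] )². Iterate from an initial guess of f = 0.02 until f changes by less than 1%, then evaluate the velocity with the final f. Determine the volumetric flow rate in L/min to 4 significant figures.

Q ≈ 4500 L/min

Rearranging Darcy-Weisbach: V = √(2·ΔP·D/(f·L·ρ)). With ε/D = 3.4e-05/0.3694 = 9.2e-05, iterate starting from f = 0.02:
  f = 0.02 → V = √(2·3607·0.3694/(0.02·177.6·1733)) = 0.658 m/s; Re = ρVD/μ = 1.173e+05; f → 0.01788
  f = 0.01788 → V = 0.696 m/s; Re = 1.241e+05; f → 0.0177
  f = 0.0177 → V = 0.6995 m/s; Re = 1.247e+05; f → 0.01768
Converged (Δf/f < 1%). With the final f = 0.01768: V = √(2·3607·0.3694/(0.01768·177.6·1733)) = 0.6998 m/s.
Q = V·A = 0.6998·(π/4·0.3694²) = 0.075 m³/s = 4500 L/min.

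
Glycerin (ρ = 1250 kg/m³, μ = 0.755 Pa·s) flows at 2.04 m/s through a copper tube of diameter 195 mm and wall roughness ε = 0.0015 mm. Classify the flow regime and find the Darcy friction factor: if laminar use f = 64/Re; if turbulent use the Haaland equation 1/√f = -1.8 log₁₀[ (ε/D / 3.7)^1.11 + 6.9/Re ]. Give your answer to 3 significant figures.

Re = ρVD/μ = 1250·2.04·0.195/0.755 = 658.6.
Re < 2300 → laminar, so f = 64/Re = 0.09717 (roughness is irrelevant in laminar flow).

f ≈ 0.0972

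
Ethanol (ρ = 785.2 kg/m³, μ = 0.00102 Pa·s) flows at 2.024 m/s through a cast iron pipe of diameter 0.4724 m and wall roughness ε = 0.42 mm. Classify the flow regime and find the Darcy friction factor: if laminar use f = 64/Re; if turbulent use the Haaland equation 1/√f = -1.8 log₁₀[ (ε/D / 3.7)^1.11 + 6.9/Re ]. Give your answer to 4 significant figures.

Re = ρVD/μ = 785.2·2.024·0.4724/0.00102 = 7.36e+05.
Re > 4000 → turbulent. ε/D = 0.00042/0.4724 = 0.000889; Haaland: 1/√f = -1.8 log₁₀[9.61e-05 + 9.37e-06] = 7.159, so f = 0.01951.

f ≈ 0.01951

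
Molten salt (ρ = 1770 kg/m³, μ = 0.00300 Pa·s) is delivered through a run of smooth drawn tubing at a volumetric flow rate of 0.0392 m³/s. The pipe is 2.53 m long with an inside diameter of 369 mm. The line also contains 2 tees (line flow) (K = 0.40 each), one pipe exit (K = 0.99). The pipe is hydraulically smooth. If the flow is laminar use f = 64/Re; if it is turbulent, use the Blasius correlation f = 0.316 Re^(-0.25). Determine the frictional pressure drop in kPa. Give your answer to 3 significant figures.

Cross-sectional area A = πD²/4 = π(0.369)²/4 = 0.1069 m²; mean velocity V = Q/A = 0.0392/0.1069 = 0.3666 m/s.
Reynolds number Re = ρVD/μ = 1770 · 0.3666 · 0.369 / 0.003 = 7.98e+04.
Re > 4000 → turbulent. Smooth-pipe (Blasius): f = 0.316 Re^(-0.25) = 0.316/(7.98e+04)^0.25 = 0.0188.
Total minor-loss coefficient ΣK = 2·0.4 + 1·0.99 = 1.79.
ΔP = [f·L/D + ΣK]·(ρV²/2) = [0.0188·2.53/0.369 + 1.79]·(1770·0.3666²/2) = [0.1289 + 1.79]·118.9 = 228.2 Pa.
ΔP = 228.2 Pa = 0.228 kPa.

ΔP ≈ 0.228 kPa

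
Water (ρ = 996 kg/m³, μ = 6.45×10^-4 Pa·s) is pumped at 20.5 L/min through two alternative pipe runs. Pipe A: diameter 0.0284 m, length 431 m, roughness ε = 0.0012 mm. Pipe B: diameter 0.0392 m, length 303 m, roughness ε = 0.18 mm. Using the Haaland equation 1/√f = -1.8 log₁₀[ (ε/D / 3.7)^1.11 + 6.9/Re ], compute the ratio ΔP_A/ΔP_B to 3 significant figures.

Pipe A: V = Q/A = 0.0003417/0.0006335 = 0.5394 m/s; Re = 2.365e+04; ε/D = 4.23e-05; Haaland → f = 0.02477; ΔP_A = f(L/D)(ρV²/2) = 5.445e+04 Pa.
Pipe B: V = Q/A = 0.0003417/0.001207 = 0.2831 m/s; Re = 1.714e+04; ε/D = 0.00459; Haaland → f = 0.03426; ΔP_B = f(L/D)(ρV²/2) = 1.057e+04 Pa.
ΔP_A/ΔP_B = 5.445e+04/1.057e+04 = 5.15.

ΔP_A/ΔP_B ≈ 5.15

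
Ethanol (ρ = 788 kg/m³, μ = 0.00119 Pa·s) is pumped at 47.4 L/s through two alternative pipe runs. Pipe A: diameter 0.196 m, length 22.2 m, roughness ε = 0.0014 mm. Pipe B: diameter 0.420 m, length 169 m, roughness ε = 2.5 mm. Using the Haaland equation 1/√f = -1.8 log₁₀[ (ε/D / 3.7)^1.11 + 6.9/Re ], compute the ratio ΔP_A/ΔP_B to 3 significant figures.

Pipe A: V = Q/A = 0.0474/0.03017 = 1.571 m/s; Re = 2.039e+05; ε/D = 7.14e-06; Haaland → f = 0.01548; ΔP_A = f(L/D)(ρV²/2) = 1705 Pa.
Pipe B: V = Q/A = 0.0474/0.1385 = 0.3421 m/s; Re = 9.515e+04; ε/D = 0.00595; Haaland → f = 0.0329; ΔP_B = f(L/D)(ρV²/2) = 610.6 Pa.
ΔP_A/ΔP_B = 1705/610.6 = 2.79.

ΔP_A/ΔP_B ≈ 2.79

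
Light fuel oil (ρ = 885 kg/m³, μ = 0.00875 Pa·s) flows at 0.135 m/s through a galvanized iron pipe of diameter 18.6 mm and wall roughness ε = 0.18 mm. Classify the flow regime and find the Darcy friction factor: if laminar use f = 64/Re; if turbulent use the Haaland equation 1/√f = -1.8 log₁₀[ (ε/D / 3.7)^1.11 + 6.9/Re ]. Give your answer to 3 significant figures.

f ≈ 0.252

Re = ρVD/μ = 885·0.135·0.0186/0.00875 = 254.
Re < 2300 → laminar, so f = 64/Re = 0.252 (roughness is irrelevant in laminar flow).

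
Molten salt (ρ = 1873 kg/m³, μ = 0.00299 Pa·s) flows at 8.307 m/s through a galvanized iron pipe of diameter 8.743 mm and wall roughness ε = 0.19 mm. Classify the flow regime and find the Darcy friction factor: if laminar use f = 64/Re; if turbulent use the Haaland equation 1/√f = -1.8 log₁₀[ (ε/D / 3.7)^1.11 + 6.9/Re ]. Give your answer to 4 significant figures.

Re = ρVD/μ = 1873·8.307·0.008743/0.00299 = 4.55e+04.
Re > 4000 → turbulent. ε/D = 0.00019/0.008743 = 0.0217; Haaland: 1/√f = -1.8 log₁₀[0.00334 + 0.000152] = 4.423, so f = 0.05112.

f ≈ 0.05112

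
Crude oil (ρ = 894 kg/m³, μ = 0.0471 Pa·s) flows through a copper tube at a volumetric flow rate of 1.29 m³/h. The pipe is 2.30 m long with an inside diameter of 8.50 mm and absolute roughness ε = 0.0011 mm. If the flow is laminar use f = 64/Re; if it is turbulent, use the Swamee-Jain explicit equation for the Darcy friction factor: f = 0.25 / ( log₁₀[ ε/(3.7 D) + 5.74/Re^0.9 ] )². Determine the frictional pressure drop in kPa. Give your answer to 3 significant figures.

Q = 1.29 m³/h = 1.29/3600 = 0.0003583 m³/s.
Cross-sectional area A = πD²/4 = π(0.0085)²/4 = 5.675e-05 m²; mean velocity V = Q/A = 0.0003583/5.675e-05 = 6.315 m/s.
Reynolds number Re = ρVD/μ = 894 · 6.315 · 0.0085 / 0.0471 = 1019.
Re < 2300 → laminar flow, so f = 64/Re = 64/1019 = 0.06282 (the turbulent correlation is not needed).
Darcy-Weisbach: ΔP = f(L/D)(ρV²/2) = 0.06282·(2.3/0.0085)·(894·6.315²/2) = 0.06282·270.6·1.782e+04 = 3.03e+05 Pa.
ΔP = 3.03e+05 Pa = 303 kPa.

ΔP ≈ 303 kPa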